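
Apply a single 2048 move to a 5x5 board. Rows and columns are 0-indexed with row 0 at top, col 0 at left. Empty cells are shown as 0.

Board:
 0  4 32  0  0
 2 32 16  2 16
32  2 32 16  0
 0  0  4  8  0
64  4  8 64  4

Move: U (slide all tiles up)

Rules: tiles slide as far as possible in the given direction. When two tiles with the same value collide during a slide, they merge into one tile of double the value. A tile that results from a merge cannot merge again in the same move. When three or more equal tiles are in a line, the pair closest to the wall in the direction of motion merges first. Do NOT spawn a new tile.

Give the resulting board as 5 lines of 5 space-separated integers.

Slide up:
col 0: [0, 2, 32, 0, 64] -> [2, 32, 64, 0, 0]
col 1: [4, 32, 2, 0, 4] -> [4, 32, 2, 4, 0]
col 2: [32, 16, 32, 4, 8] -> [32, 16, 32, 4, 8]
col 3: [0, 2, 16, 8, 64] -> [2, 16, 8, 64, 0]
col 4: [0, 16, 0, 0, 4] -> [16, 4, 0, 0, 0]

Answer:  2  4 32  2 16
32 32 16 16  4
64  2 32  8  0
 0  4  4 64  0
 0  0  8  0  0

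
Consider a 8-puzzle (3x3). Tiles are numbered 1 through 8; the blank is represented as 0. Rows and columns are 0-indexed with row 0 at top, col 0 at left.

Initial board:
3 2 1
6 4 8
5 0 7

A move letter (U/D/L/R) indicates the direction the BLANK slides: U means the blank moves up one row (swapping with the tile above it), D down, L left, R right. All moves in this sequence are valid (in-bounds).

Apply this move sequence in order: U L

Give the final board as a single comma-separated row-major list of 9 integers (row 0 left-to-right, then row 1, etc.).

Answer: 3, 2, 1, 0, 6, 8, 5, 4, 7

Derivation:
After move 1 (U):
3 2 1
6 0 8
5 4 7

After move 2 (L):
3 2 1
0 6 8
5 4 7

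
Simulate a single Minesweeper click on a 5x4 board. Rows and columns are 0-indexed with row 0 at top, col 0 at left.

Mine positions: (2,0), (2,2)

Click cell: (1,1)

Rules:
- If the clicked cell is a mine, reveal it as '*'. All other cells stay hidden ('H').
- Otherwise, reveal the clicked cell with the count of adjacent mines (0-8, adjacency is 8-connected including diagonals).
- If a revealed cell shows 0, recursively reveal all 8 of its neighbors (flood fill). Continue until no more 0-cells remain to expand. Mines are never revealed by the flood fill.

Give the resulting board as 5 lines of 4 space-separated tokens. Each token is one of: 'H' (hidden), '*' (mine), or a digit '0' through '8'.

H H H H
H 2 H H
H H H H
H H H H
H H H H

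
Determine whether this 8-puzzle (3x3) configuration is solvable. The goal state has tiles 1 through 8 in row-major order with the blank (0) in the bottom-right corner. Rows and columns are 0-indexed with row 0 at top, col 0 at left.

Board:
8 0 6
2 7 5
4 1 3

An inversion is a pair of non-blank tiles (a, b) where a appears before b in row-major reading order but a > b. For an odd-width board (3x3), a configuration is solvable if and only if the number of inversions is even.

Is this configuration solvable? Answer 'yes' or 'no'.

Inversions (pairs i<j in row-major order where tile[i] > tile[j] > 0): 22
22 is even, so the puzzle is solvable.

Answer: yes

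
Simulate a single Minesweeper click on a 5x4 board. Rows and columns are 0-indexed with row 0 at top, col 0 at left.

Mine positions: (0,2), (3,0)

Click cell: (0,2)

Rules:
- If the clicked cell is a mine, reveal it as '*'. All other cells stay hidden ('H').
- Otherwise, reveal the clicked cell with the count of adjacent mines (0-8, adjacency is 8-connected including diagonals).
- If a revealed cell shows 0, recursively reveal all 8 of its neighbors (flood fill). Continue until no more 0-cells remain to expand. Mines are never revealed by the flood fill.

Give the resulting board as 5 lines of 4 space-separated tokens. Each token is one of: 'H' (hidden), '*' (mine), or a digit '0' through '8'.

H H * H
H H H H
H H H H
H H H H
H H H H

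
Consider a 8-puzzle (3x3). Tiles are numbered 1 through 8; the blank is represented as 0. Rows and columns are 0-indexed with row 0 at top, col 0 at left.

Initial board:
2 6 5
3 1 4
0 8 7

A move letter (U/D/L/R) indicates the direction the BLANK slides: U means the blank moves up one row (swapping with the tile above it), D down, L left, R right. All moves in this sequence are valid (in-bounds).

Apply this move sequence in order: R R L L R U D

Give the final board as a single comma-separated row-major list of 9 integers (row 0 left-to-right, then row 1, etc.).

After move 1 (R):
2 6 5
3 1 4
8 0 7

After move 2 (R):
2 6 5
3 1 4
8 7 0

After move 3 (L):
2 6 5
3 1 4
8 0 7

After move 4 (L):
2 6 5
3 1 4
0 8 7

After move 5 (R):
2 6 5
3 1 4
8 0 7

After move 6 (U):
2 6 5
3 0 4
8 1 7

After move 7 (D):
2 6 5
3 1 4
8 0 7

Answer: 2, 6, 5, 3, 1, 4, 8, 0, 7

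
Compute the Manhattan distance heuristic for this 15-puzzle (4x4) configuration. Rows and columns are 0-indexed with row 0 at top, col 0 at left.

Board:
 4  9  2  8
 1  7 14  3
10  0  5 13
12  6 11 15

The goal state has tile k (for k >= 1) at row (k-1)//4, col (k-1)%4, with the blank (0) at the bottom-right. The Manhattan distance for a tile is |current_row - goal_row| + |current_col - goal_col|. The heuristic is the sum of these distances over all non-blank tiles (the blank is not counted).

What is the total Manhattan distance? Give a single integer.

Tile 4: at (0,0), goal (0,3), distance |0-0|+|0-3| = 3
Tile 9: at (0,1), goal (2,0), distance |0-2|+|1-0| = 3
Tile 2: at (0,2), goal (0,1), distance |0-0|+|2-1| = 1
Tile 8: at (0,3), goal (1,3), distance |0-1|+|3-3| = 1
Tile 1: at (1,0), goal (0,0), distance |1-0|+|0-0| = 1
Tile 7: at (1,1), goal (1,2), distance |1-1|+|1-2| = 1
Tile 14: at (1,2), goal (3,1), distance |1-3|+|2-1| = 3
Tile 3: at (1,3), goal (0,2), distance |1-0|+|3-2| = 2
Tile 10: at (2,0), goal (2,1), distance |2-2|+|0-1| = 1
Tile 5: at (2,2), goal (1,0), distance |2-1|+|2-0| = 3
Tile 13: at (2,3), goal (3,0), distance |2-3|+|3-0| = 4
Tile 12: at (3,0), goal (2,3), distance |3-2|+|0-3| = 4
Tile 6: at (3,1), goal (1,1), distance |3-1|+|1-1| = 2
Tile 11: at (3,2), goal (2,2), distance |3-2|+|2-2| = 1
Tile 15: at (3,3), goal (3,2), distance |3-3|+|3-2| = 1
Sum: 3 + 3 + 1 + 1 + 1 + 1 + 3 + 2 + 1 + 3 + 4 + 4 + 2 + 1 + 1 = 31

Answer: 31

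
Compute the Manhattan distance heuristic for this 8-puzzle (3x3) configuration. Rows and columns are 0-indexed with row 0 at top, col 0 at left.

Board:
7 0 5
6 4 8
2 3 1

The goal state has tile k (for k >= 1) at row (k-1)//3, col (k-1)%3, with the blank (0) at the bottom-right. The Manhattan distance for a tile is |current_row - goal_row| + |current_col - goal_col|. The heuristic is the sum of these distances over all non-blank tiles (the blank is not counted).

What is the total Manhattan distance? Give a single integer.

Tile 7: at (0,0), goal (2,0), distance |0-2|+|0-0| = 2
Tile 5: at (0,2), goal (1,1), distance |0-1|+|2-1| = 2
Tile 6: at (1,0), goal (1,2), distance |1-1|+|0-2| = 2
Tile 4: at (1,1), goal (1,0), distance |1-1|+|1-0| = 1
Tile 8: at (1,2), goal (2,1), distance |1-2|+|2-1| = 2
Tile 2: at (2,0), goal (0,1), distance |2-0|+|0-1| = 3
Tile 3: at (2,1), goal (0,2), distance |2-0|+|1-2| = 3
Tile 1: at (2,2), goal (0,0), distance |2-0|+|2-0| = 4
Sum: 2 + 2 + 2 + 1 + 2 + 3 + 3 + 4 = 19

Answer: 19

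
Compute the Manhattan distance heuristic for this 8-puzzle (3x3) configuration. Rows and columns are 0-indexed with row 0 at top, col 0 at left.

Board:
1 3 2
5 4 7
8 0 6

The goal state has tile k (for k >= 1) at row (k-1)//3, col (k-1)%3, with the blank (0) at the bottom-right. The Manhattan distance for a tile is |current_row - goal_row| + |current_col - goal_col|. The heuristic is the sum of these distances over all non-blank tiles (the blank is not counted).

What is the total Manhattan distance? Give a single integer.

Tile 1: at (0,0), goal (0,0), distance |0-0|+|0-0| = 0
Tile 3: at (0,1), goal (0,2), distance |0-0|+|1-2| = 1
Tile 2: at (0,2), goal (0,1), distance |0-0|+|2-1| = 1
Tile 5: at (1,0), goal (1,1), distance |1-1|+|0-1| = 1
Tile 4: at (1,1), goal (1,0), distance |1-1|+|1-0| = 1
Tile 7: at (1,2), goal (2,0), distance |1-2|+|2-0| = 3
Tile 8: at (2,0), goal (2,1), distance |2-2|+|0-1| = 1
Tile 6: at (2,2), goal (1,2), distance |2-1|+|2-2| = 1
Sum: 0 + 1 + 1 + 1 + 1 + 3 + 1 + 1 = 9

Answer: 9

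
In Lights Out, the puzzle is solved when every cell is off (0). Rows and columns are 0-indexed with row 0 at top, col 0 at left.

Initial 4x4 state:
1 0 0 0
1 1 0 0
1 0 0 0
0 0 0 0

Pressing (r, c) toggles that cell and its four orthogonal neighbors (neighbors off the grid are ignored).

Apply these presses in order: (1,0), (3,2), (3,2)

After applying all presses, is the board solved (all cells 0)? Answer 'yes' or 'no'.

Answer: yes

Derivation:
After press 1 at (1,0):
0 0 0 0
0 0 0 0
0 0 0 0
0 0 0 0

After press 2 at (3,2):
0 0 0 0
0 0 0 0
0 0 1 0
0 1 1 1

After press 3 at (3,2):
0 0 0 0
0 0 0 0
0 0 0 0
0 0 0 0

Lights still on: 0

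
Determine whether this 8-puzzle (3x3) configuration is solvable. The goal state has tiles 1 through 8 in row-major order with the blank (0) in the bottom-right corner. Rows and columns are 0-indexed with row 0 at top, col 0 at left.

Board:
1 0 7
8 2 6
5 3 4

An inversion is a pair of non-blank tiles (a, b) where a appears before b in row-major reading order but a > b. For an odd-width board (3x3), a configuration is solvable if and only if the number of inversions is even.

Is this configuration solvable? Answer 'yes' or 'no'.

Inversions (pairs i<j in row-major order where tile[i] > tile[j] > 0): 15
15 is odd, so the puzzle is not solvable.

Answer: no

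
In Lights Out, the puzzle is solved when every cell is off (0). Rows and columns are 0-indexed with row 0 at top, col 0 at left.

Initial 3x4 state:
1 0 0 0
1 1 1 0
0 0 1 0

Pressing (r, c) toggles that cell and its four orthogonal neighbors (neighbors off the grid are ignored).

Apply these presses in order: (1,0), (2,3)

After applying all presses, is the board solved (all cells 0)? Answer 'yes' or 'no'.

After press 1 at (1,0):
0 0 0 0
0 0 1 0
1 0 1 0

After press 2 at (2,3):
0 0 0 0
0 0 1 1
1 0 0 1

Lights still on: 4

Answer: no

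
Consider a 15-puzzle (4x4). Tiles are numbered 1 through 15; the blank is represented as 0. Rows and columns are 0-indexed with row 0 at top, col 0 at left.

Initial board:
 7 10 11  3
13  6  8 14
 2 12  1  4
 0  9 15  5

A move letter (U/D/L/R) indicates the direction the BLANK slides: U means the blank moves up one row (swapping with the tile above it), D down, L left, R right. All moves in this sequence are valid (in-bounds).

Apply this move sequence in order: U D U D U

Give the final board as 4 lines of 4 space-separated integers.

Answer:  7 10 11  3
13  6  8 14
 0 12  1  4
 2  9 15  5

Derivation:
After move 1 (U):
 7 10 11  3
13  6  8 14
 0 12  1  4
 2  9 15  5

After move 2 (D):
 7 10 11  3
13  6  8 14
 2 12  1  4
 0  9 15  5

After move 3 (U):
 7 10 11  3
13  6  8 14
 0 12  1  4
 2  9 15  5

After move 4 (D):
 7 10 11  3
13  6  8 14
 2 12  1  4
 0  9 15  5

After move 5 (U):
 7 10 11  3
13  6  8 14
 0 12  1  4
 2  9 15  5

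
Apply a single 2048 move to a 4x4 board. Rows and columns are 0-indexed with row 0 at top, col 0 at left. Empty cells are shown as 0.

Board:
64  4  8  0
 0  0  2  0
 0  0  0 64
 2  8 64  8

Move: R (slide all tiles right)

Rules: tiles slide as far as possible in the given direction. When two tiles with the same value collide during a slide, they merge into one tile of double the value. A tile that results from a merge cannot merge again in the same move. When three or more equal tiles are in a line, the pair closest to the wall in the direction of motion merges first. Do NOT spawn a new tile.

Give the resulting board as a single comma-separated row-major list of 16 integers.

Answer: 0, 64, 4, 8, 0, 0, 0, 2, 0, 0, 0, 64, 2, 8, 64, 8

Derivation:
Slide right:
row 0: [64, 4, 8, 0] -> [0, 64, 4, 8]
row 1: [0, 0, 2, 0] -> [0, 0, 0, 2]
row 2: [0, 0, 0, 64] -> [0, 0, 0, 64]
row 3: [2, 8, 64, 8] -> [2, 8, 64, 8]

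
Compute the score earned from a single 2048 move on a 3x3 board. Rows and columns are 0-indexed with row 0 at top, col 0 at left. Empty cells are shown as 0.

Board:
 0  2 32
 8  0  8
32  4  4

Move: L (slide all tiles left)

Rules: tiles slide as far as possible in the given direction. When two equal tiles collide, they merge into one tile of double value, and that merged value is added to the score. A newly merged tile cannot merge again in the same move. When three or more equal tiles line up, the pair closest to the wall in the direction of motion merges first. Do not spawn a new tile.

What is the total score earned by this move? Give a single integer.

Slide left:
row 0: [0, 2, 32] -> [2, 32, 0]  score +0 (running 0)
row 1: [8, 0, 8] -> [16, 0, 0]  score +16 (running 16)
row 2: [32, 4, 4] -> [32, 8, 0]  score +8 (running 24)
Board after move:
 2 32  0
16  0  0
32  8  0

Answer: 24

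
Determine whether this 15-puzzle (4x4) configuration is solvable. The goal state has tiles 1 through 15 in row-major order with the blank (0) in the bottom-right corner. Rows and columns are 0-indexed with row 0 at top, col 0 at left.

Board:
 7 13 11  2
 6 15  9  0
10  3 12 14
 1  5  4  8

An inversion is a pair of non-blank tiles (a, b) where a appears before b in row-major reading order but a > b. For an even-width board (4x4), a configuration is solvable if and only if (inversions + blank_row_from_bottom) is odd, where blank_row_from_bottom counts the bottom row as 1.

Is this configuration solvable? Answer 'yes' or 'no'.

Inversions: 60
Blank is in row 1 (0-indexed from top), which is row 3 counting from the bottom (bottom = 1).
60 + 3 = 63, which is odd, so the puzzle is solvable.

Answer: yes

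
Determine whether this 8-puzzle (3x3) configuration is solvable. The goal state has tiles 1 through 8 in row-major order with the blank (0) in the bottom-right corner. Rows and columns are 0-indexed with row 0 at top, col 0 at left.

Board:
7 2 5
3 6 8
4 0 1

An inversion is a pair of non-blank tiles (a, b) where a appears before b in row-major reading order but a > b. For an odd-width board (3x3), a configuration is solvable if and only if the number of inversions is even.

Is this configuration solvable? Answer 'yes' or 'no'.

Answer: yes

Derivation:
Inversions (pairs i<j in row-major order where tile[i] > tile[j] > 0): 16
16 is even, so the puzzle is solvable.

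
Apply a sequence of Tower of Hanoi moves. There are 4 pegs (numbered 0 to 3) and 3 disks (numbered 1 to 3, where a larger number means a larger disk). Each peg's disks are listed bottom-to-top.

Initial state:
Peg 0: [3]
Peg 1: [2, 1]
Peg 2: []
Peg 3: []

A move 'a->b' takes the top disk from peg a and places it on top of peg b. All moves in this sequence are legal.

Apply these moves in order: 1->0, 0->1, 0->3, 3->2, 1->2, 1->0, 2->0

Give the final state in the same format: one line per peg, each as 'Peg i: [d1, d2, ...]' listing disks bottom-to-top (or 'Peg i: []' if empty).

After move 1 (1->0):
Peg 0: [3, 1]
Peg 1: [2]
Peg 2: []
Peg 3: []

After move 2 (0->1):
Peg 0: [3]
Peg 1: [2, 1]
Peg 2: []
Peg 3: []

After move 3 (0->3):
Peg 0: []
Peg 1: [2, 1]
Peg 2: []
Peg 3: [3]

After move 4 (3->2):
Peg 0: []
Peg 1: [2, 1]
Peg 2: [3]
Peg 3: []

After move 5 (1->2):
Peg 0: []
Peg 1: [2]
Peg 2: [3, 1]
Peg 3: []

After move 6 (1->0):
Peg 0: [2]
Peg 1: []
Peg 2: [3, 1]
Peg 3: []

After move 7 (2->0):
Peg 0: [2, 1]
Peg 1: []
Peg 2: [3]
Peg 3: []

Answer: Peg 0: [2, 1]
Peg 1: []
Peg 2: [3]
Peg 3: []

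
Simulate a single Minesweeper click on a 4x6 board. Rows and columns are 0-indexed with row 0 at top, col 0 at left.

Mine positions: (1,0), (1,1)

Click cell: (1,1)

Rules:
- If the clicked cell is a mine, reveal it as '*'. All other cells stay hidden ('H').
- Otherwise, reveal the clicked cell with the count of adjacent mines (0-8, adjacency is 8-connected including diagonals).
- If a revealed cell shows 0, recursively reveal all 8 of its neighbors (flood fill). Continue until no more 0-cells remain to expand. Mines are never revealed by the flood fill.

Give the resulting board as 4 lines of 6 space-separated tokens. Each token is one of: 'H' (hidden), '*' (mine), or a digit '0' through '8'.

H H H H H H
H * H H H H
H H H H H H
H H H H H H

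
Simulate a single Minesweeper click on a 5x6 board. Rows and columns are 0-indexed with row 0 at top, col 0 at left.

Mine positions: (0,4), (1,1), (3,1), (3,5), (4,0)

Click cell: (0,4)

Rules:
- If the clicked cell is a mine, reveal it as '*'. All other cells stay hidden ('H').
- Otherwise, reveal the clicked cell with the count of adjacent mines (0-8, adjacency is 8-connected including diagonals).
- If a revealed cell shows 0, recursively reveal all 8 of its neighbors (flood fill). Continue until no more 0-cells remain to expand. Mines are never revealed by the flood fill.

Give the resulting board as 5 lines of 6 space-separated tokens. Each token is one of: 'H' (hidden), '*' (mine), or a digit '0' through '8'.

H H H H * H
H H H H H H
H H H H H H
H H H H H H
H H H H H H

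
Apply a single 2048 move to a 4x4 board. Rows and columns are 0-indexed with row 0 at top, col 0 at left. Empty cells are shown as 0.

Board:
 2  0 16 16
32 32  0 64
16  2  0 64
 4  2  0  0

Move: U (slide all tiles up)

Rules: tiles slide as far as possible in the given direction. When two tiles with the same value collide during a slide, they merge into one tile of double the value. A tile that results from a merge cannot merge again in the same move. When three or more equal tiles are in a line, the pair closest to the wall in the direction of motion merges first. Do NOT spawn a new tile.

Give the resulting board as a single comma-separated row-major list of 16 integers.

Answer: 2, 32, 16, 16, 32, 4, 0, 128, 16, 0, 0, 0, 4, 0, 0, 0

Derivation:
Slide up:
col 0: [2, 32, 16, 4] -> [2, 32, 16, 4]
col 1: [0, 32, 2, 2] -> [32, 4, 0, 0]
col 2: [16, 0, 0, 0] -> [16, 0, 0, 0]
col 3: [16, 64, 64, 0] -> [16, 128, 0, 0]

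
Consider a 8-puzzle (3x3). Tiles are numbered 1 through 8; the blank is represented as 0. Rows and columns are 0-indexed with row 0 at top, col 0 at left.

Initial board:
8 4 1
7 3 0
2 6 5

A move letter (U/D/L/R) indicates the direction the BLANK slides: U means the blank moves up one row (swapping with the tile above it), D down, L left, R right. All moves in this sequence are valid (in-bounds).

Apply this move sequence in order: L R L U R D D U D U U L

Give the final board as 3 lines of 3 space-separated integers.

After move 1 (L):
8 4 1
7 0 3
2 6 5

After move 2 (R):
8 4 1
7 3 0
2 6 5

After move 3 (L):
8 4 1
7 0 3
2 6 5

After move 4 (U):
8 0 1
7 4 3
2 6 5

After move 5 (R):
8 1 0
7 4 3
2 6 5

After move 6 (D):
8 1 3
7 4 0
2 6 5

After move 7 (D):
8 1 3
7 4 5
2 6 0

After move 8 (U):
8 1 3
7 4 0
2 6 5

After move 9 (D):
8 1 3
7 4 5
2 6 0

After move 10 (U):
8 1 3
7 4 0
2 6 5

After move 11 (U):
8 1 0
7 4 3
2 6 5

After move 12 (L):
8 0 1
7 4 3
2 6 5

Answer: 8 0 1
7 4 3
2 6 5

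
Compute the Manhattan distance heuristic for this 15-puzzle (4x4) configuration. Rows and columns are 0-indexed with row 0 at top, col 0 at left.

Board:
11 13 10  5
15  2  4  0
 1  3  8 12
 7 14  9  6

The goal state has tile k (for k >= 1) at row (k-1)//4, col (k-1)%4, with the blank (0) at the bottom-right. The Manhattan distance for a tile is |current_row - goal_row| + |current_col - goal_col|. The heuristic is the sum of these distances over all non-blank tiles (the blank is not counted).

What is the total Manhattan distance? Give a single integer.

Answer: 40

Derivation:
Tile 11: at (0,0), goal (2,2), distance |0-2|+|0-2| = 4
Tile 13: at (0,1), goal (3,0), distance |0-3|+|1-0| = 4
Tile 10: at (0,2), goal (2,1), distance |0-2|+|2-1| = 3
Tile 5: at (0,3), goal (1,0), distance |0-1|+|3-0| = 4
Tile 15: at (1,0), goal (3,2), distance |1-3|+|0-2| = 4
Tile 2: at (1,1), goal (0,1), distance |1-0|+|1-1| = 1
Tile 4: at (1,2), goal (0,3), distance |1-0|+|2-3| = 2
Tile 1: at (2,0), goal (0,0), distance |2-0|+|0-0| = 2
Tile 3: at (2,1), goal (0,2), distance |2-0|+|1-2| = 3
Tile 8: at (2,2), goal (1,3), distance |2-1|+|2-3| = 2
Tile 12: at (2,3), goal (2,3), distance |2-2|+|3-3| = 0
Tile 7: at (3,0), goal (1,2), distance |3-1|+|0-2| = 4
Tile 14: at (3,1), goal (3,1), distance |3-3|+|1-1| = 0
Tile 9: at (3,2), goal (2,0), distance |3-2|+|2-0| = 3
Tile 6: at (3,3), goal (1,1), distance |3-1|+|3-1| = 4
Sum: 4 + 4 + 3 + 4 + 4 + 1 + 2 + 2 + 3 + 2 + 0 + 4 + 0 + 3 + 4 = 40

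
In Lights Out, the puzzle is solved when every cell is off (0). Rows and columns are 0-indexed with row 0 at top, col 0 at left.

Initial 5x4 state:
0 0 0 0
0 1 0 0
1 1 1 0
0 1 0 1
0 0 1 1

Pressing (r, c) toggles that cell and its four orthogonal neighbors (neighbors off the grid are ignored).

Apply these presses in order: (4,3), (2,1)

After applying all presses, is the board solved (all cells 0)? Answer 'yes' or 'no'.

Answer: yes

Derivation:
After press 1 at (4,3):
0 0 0 0
0 1 0 0
1 1 1 0
0 1 0 0
0 0 0 0

After press 2 at (2,1):
0 0 0 0
0 0 0 0
0 0 0 0
0 0 0 0
0 0 0 0

Lights still on: 0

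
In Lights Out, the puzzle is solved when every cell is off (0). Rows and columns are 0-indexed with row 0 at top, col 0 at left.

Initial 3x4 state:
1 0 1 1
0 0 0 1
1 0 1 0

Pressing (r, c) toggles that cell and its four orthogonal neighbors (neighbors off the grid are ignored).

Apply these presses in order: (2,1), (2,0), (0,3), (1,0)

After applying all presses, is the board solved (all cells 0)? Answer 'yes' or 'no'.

Answer: yes

Derivation:
After press 1 at (2,1):
1 0 1 1
0 1 0 1
0 1 0 0

After press 2 at (2,0):
1 0 1 1
1 1 0 1
1 0 0 0

After press 3 at (0,3):
1 0 0 0
1 1 0 0
1 0 0 0

After press 4 at (1,0):
0 0 0 0
0 0 0 0
0 0 0 0

Lights still on: 0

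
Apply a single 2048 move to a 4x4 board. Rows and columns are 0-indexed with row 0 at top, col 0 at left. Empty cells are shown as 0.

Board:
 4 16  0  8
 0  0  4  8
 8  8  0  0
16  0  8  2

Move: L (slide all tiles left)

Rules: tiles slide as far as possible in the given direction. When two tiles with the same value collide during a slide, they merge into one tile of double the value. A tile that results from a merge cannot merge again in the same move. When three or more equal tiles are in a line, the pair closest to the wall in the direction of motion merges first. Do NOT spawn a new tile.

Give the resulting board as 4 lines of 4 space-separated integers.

Slide left:
row 0: [4, 16, 0, 8] -> [4, 16, 8, 0]
row 1: [0, 0, 4, 8] -> [4, 8, 0, 0]
row 2: [8, 8, 0, 0] -> [16, 0, 0, 0]
row 3: [16, 0, 8, 2] -> [16, 8, 2, 0]

Answer:  4 16  8  0
 4  8  0  0
16  0  0  0
16  8  2  0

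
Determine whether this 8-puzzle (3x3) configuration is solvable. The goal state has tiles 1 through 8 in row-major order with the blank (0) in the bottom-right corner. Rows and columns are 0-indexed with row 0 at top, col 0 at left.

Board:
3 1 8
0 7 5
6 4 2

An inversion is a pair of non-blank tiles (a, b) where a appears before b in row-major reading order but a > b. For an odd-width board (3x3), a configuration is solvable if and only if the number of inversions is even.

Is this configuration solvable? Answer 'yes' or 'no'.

Answer: yes

Derivation:
Inversions (pairs i<j in row-major order where tile[i] > tile[j] > 0): 16
16 is even, so the puzzle is solvable.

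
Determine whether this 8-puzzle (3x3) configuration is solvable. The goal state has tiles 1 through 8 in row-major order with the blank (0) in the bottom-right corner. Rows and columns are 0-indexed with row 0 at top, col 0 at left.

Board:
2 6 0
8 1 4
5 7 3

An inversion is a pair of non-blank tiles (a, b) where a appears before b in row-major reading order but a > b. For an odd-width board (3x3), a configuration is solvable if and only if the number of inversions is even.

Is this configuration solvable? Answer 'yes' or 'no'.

Inversions (pairs i<j in row-major order where tile[i] > tile[j] > 0): 13
13 is odd, so the puzzle is not solvable.

Answer: no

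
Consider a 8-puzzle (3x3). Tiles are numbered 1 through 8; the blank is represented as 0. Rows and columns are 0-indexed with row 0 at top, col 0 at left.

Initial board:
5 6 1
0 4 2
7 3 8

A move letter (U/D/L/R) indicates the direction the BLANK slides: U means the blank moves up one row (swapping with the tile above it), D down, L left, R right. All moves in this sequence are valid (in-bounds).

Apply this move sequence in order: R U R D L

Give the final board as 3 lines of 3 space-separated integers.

Answer: 5 1 2
4 0 6
7 3 8

Derivation:
After move 1 (R):
5 6 1
4 0 2
7 3 8

After move 2 (U):
5 0 1
4 6 2
7 3 8

After move 3 (R):
5 1 0
4 6 2
7 3 8

After move 4 (D):
5 1 2
4 6 0
7 3 8

After move 5 (L):
5 1 2
4 0 6
7 3 8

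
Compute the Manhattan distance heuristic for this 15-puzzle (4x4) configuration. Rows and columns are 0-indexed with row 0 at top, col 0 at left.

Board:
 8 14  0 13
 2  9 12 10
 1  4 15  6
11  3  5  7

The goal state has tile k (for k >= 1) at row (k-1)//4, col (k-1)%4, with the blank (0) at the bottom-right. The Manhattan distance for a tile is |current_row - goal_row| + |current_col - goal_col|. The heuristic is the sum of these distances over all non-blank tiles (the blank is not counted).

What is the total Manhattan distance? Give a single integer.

Tile 8: at (0,0), goal (1,3), distance |0-1|+|0-3| = 4
Tile 14: at (0,1), goal (3,1), distance |0-3|+|1-1| = 3
Tile 13: at (0,3), goal (3,0), distance |0-3|+|3-0| = 6
Tile 2: at (1,0), goal (0,1), distance |1-0|+|0-1| = 2
Tile 9: at (1,1), goal (2,0), distance |1-2|+|1-0| = 2
Tile 12: at (1,2), goal (2,3), distance |1-2|+|2-3| = 2
Tile 10: at (1,3), goal (2,1), distance |1-2|+|3-1| = 3
Tile 1: at (2,0), goal (0,0), distance |2-0|+|0-0| = 2
Tile 4: at (2,1), goal (0,3), distance |2-0|+|1-3| = 4
Tile 15: at (2,2), goal (3,2), distance |2-3|+|2-2| = 1
Tile 6: at (2,3), goal (1,1), distance |2-1|+|3-1| = 3
Tile 11: at (3,0), goal (2,2), distance |3-2|+|0-2| = 3
Tile 3: at (3,1), goal (0,2), distance |3-0|+|1-2| = 4
Tile 5: at (3,2), goal (1,0), distance |3-1|+|2-0| = 4
Tile 7: at (3,3), goal (1,2), distance |3-1|+|3-2| = 3
Sum: 4 + 3 + 6 + 2 + 2 + 2 + 3 + 2 + 4 + 1 + 3 + 3 + 4 + 4 + 3 = 46

Answer: 46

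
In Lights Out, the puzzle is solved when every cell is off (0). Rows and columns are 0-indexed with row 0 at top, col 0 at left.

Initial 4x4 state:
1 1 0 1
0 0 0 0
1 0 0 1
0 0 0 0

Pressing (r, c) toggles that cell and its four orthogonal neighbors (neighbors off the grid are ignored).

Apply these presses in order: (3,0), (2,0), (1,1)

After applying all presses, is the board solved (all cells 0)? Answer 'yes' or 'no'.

After press 1 at (3,0):
1 1 0 1
0 0 0 0
0 0 0 1
1 1 0 0

After press 2 at (2,0):
1 1 0 1
1 0 0 0
1 1 0 1
0 1 0 0

After press 3 at (1,1):
1 0 0 1
0 1 1 0
1 0 0 1
0 1 0 0

Lights still on: 7

Answer: no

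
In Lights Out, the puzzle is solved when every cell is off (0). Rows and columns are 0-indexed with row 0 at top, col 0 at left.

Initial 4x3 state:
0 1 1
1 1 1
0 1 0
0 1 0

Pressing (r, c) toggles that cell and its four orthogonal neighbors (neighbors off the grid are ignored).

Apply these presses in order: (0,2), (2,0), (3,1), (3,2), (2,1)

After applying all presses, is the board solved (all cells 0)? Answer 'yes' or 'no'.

After press 1 at (0,2):
0 0 0
1 1 0
0 1 0
0 1 0

After press 2 at (2,0):
0 0 0
0 1 0
1 0 0
1 1 0

After press 3 at (3,1):
0 0 0
0 1 0
1 1 0
0 0 1

After press 4 at (3,2):
0 0 0
0 1 0
1 1 1
0 1 0

After press 5 at (2,1):
0 0 0
0 0 0
0 0 0
0 0 0

Lights still on: 0

Answer: yes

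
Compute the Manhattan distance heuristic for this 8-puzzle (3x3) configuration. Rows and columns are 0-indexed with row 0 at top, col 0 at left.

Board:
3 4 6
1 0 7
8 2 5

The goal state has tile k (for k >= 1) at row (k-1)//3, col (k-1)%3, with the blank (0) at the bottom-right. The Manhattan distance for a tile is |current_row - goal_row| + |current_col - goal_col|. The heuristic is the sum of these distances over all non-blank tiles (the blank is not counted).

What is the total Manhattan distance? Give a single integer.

Answer: 14

Derivation:
Tile 3: at (0,0), goal (0,2), distance |0-0|+|0-2| = 2
Tile 4: at (0,1), goal (1,0), distance |0-1|+|1-0| = 2
Tile 6: at (0,2), goal (1,2), distance |0-1|+|2-2| = 1
Tile 1: at (1,0), goal (0,0), distance |1-0|+|0-0| = 1
Tile 7: at (1,2), goal (2,0), distance |1-2|+|2-0| = 3
Tile 8: at (2,0), goal (2,1), distance |2-2|+|0-1| = 1
Tile 2: at (2,1), goal (0,1), distance |2-0|+|1-1| = 2
Tile 5: at (2,2), goal (1,1), distance |2-1|+|2-1| = 2
Sum: 2 + 2 + 1 + 1 + 3 + 1 + 2 + 2 = 14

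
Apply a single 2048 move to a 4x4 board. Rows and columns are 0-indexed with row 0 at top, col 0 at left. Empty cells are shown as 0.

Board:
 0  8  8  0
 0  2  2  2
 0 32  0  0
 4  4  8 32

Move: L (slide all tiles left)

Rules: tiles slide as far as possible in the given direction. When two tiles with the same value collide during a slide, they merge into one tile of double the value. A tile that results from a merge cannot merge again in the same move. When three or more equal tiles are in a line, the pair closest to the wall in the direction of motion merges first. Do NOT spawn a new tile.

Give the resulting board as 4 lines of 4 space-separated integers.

Slide left:
row 0: [0, 8, 8, 0] -> [16, 0, 0, 0]
row 1: [0, 2, 2, 2] -> [4, 2, 0, 0]
row 2: [0, 32, 0, 0] -> [32, 0, 0, 0]
row 3: [4, 4, 8, 32] -> [8, 8, 32, 0]

Answer: 16  0  0  0
 4  2  0  0
32  0  0  0
 8  8 32  0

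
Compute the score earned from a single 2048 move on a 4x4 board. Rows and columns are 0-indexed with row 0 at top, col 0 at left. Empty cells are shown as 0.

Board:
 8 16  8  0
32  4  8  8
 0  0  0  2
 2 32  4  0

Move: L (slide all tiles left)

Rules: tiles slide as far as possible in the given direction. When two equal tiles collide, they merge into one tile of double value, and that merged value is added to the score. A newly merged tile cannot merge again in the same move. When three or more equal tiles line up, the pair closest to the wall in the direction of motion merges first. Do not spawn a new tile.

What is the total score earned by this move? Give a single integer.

Answer: 16

Derivation:
Slide left:
row 0: [8, 16, 8, 0] -> [8, 16, 8, 0]  score +0 (running 0)
row 1: [32, 4, 8, 8] -> [32, 4, 16, 0]  score +16 (running 16)
row 2: [0, 0, 0, 2] -> [2, 0, 0, 0]  score +0 (running 16)
row 3: [2, 32, 4, 0] -> [2, 32, 4, 0]  score +0 (running 16)
Board after move:
 8 16  8  0
32  4 16  0
 2  0  0  0
 2 32  4  0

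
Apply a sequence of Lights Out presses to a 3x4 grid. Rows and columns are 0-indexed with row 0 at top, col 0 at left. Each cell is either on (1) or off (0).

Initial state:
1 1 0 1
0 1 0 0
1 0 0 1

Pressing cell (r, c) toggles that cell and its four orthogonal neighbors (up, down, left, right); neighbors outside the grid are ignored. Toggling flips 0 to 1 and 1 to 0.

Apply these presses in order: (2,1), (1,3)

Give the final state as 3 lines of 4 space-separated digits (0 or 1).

Answer: 1 1 0 0
0 0 1 1
0 1 1 0

Derivation:
After press 1 at (2,1):
1 1 0 1
0 0 0 0
0 1 1 1

After press 2 at (1,3):
1 1 0 0
0 0 1 1
0 1 1 0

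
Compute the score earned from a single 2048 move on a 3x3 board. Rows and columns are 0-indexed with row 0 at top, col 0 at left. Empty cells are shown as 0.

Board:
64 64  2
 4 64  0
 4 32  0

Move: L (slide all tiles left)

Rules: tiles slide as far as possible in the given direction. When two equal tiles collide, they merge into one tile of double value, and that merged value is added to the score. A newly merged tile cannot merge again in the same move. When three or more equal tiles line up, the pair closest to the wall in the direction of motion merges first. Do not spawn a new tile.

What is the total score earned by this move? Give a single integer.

Slide left:
row 0: [64, 64, 2] -> [128, 2, 0]  score +128 (running 128)
row 1: [4, 64, 0] -> [4, 64, 0]  score +0 (running 128)
row 2: [4, 32, 0] -> [4, 32, 0]  score +0 (running 128)
Board after move:
128   2   0
  4  64   0
  4  32   0

Answer: 128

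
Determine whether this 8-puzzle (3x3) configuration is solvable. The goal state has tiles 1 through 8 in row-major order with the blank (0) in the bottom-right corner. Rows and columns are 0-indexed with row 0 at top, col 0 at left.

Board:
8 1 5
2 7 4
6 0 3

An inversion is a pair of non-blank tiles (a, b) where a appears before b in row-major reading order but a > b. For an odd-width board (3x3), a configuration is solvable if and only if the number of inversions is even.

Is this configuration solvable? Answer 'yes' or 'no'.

Answer: no

Derivation:
Inversions (pairs i<j in row-major order where tile[i] > tile[j] > 0): 15
15 is odd, so the puzzle is not solvable.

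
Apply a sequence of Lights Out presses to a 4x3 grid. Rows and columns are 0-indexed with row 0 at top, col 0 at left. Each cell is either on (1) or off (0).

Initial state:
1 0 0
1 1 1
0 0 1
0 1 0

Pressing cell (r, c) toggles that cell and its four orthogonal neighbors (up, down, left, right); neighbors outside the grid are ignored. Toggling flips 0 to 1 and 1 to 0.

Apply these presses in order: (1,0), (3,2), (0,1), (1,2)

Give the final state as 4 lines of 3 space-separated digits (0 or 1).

Answer: 1 1 0
0 0 0
1 0 1
0 0 1

Derivation:
After press 1 at (1,0):
0 0 0
0 0 1
1 0 1
0 1 0

After press 2 at (3,2):
0 0 0
0 0 1
1 0 0
0 0 1

After press 3 at (0,1):
1 1 1
0 1 1
1 0 0
0 0 1

After press 4 at (1,2):
1 1 0
0 0 0
1 0 1
0 0 1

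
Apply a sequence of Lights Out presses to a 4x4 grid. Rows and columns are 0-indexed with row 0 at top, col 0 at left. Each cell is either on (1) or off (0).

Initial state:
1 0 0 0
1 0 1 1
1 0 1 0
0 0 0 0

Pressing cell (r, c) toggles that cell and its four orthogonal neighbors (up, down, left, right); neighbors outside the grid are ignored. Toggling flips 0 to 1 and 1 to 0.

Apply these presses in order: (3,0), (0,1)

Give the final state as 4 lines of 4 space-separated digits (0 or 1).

Answer: 0 1 1 0
1 1 1 1
0 0 1 0
1 1 0 0

Derivation:
After press 1 at (3,0):
1 0 0 0
1 0 1 1
0 0 1 0
1 1 0 0

After press 2 at (0,1):
0 1 1 0
1 1 1 1
0 0 1 0
1 1 0 0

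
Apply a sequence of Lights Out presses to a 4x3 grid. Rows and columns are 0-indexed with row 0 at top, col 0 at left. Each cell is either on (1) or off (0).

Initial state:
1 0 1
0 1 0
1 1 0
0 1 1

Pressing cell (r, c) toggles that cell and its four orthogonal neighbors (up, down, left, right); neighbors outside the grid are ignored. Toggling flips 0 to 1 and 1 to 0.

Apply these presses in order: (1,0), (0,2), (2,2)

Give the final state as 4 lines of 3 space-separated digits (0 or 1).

Answer: 0 1 0
1 0 0
0 0 1
0 1 0

Derivation:
After press 1 at (1,0):
0 0 1
1 0 0
0 1 0
0 1 1

After press 2 at (0,2):
0 1 0
1 0 1
0 1 0
0 1 1

After press 3 at (2,2):
0 1 0
1 0 0
0 0 1
0 1 0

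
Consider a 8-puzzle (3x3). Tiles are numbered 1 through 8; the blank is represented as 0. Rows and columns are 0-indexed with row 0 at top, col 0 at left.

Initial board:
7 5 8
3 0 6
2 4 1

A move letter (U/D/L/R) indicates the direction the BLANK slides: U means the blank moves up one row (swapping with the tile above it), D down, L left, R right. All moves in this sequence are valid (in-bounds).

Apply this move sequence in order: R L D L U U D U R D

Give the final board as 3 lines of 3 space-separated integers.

Answer: 5 4 8
7 0 6
3 2 1

Derivation:
After move 1 (R):
7 5 8
3 6 0
2 4 1

After move 2 (L):
7 5 8
3 0 6
2 4 1

After move 3 (D):
7 5 8
3 4 6
2 0 1

After move 4 (L):
7 5 8
3 4 6
0 2 1

After move 5 (U):
7 5 8
0 4 6
3 2 1

After move 6 (U):
0 5 8
7 4 6
3 2 1

After move 7 (D):
7 5 8
0 4 6
3 2 1

After move 8 (U):
0 5 8
7 4 6
3 2 1

After move 9 (R):
5 0 8
7 4 6
3 2 1

After move 10 (D):
5 4 8
7 0 6
3 2 1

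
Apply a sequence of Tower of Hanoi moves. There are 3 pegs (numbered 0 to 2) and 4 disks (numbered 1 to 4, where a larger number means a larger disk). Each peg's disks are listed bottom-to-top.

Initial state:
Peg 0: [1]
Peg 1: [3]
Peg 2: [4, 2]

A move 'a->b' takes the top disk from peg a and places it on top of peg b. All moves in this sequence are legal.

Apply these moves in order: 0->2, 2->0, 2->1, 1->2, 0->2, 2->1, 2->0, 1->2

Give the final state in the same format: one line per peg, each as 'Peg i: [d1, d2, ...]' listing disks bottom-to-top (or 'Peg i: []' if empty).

After move 1 (0->2):
Peg 0: []
Peg 1: [3]
Peg 2: [4, 2, 1]

After move 2 (2->0):
Peg 0: [1]
Peg 1: [3]
Peg 2: [4, 2]

After move 3 (2->1):
Peg 0: [1]
Peg 1: [3, 2]
Peg 2: [4]

After move 4 (1->2):
Peg 0: [1]
Peg 1: [3]
Peg 2: [4, 2]

After move 5 (0->2):
Peg 0: []
Peg 1: [3]
Peg 2: [4, 2, 1]

After move 6 (2->1):
Peg 0: []
Peg 1: [3, 1]
Peg 2: [4, 2]

After move 7 (2->0):
Peg 0: [2]
Peg 1: [3, 1]
Peg 2: [4]

After move 8 (1->2):
Peg 0: [2]
Peg 1: [3]
Peg 2: [4, 1]

Answer: Peg 0: [2]
Peg 1: [3]
Peg 2: [4, 1]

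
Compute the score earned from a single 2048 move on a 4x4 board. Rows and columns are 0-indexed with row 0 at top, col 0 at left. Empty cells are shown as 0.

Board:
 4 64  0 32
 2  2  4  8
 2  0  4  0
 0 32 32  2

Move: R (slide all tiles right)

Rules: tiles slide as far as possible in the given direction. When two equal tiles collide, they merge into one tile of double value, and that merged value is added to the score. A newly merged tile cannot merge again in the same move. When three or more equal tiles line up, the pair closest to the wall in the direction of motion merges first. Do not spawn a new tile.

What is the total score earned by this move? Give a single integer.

Answer: 68

Derivation:
Slide right:
row 0: [4, 64, 0, 32] -> [0, 4, 64, 32]  score +0 (running 0)
row 1: [2, 2, 4, 8] -> [0, 4, 4, 8]  score +4 (running 4)
row 2: [2, 0, 4, 0] -> [0, 0, 2, 4]  score +0 (running 4)
row 3: [0, 32, 32, 2] -> [0, 0, 64, 2]  score +64 (running 68)
Board after move:
 0  4 64 32
 0  4  4  8
 0  0  2  4
 0  0 64  2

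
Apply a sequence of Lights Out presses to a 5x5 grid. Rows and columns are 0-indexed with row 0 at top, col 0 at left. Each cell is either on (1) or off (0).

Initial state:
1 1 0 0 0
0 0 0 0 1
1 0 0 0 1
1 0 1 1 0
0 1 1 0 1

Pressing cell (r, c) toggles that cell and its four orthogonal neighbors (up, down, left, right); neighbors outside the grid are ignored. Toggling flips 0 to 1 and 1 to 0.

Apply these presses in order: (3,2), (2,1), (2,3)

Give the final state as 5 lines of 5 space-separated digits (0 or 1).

Answer: 1 1 0 0 0
0 1 0 1 1
0 1 1 1 0
1 0 0 1 0
0 1 0 0 1

Derivation:
After press 1 at (3,2):
1 1 0 0 0
0 0 0 0 1
1 0 1 0 1
1 1 0 0 0
0 1 0 0 1

After press 2 at (2,1):
1 1 0 0 0
0 1 0 0 1
0 1 0 0 1
1 0 0 0 0
0 1 0 0 1

After press 3 at (2,3):
1 1 0 0 0
0 1 0 1 1
0 1 1 1 0
1 0 0 1 0
0 1 0 0 1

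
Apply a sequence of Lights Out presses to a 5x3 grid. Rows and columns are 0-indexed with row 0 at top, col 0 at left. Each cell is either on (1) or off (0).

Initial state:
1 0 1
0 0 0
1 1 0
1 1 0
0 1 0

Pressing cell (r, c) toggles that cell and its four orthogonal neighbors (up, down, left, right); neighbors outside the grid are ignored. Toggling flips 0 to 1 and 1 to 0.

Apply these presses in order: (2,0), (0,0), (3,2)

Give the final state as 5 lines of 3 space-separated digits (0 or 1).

After press 1 at (2,0):
1 0 1
1 0 0
0 0 0
0 1 0
0 1 0

After press 2 at (0,0):
0 1 1
0 0 0
0 0 0
0 1 0
0 1 0

After press 3 at (3,2):
0 1 1
0 0 0
0 0 1
0 0 1
0 1 1

Answer: 0 1 1
0 0 0
0 0 1
0 0 1
0 1 1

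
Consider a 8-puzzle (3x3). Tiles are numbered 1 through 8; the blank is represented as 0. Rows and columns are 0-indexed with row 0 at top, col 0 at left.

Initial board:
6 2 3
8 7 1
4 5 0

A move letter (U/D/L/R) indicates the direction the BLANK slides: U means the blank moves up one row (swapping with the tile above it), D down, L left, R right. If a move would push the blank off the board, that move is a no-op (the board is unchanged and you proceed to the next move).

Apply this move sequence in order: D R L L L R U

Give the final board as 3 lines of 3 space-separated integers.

After move 1 (D):
6 2 3
8 7 1
4 5 0

After move 2 (R):
6 2 3
8 7 1
4 5 0

After move 3 (L):
6 2 3
8 7 1
4 0 5

After move 4 (L):
6 2 3
8 7 1
0 4 5

After move 5 (L):
6 2 3
8 7 1
0 4 5

After move 6 (R):
6 2 3
8 7 1
4 0 5

After move 7 (U):
6 2 3
8 0 1
4 7 5

Answer: 6 2 3
8 0 1
4 7 5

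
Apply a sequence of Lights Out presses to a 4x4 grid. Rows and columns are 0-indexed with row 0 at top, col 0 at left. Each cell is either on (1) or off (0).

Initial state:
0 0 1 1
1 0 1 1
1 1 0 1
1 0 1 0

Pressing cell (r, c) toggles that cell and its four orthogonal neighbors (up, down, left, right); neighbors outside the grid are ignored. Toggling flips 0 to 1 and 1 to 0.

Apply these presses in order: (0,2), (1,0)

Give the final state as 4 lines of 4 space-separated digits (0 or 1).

Answer: 1 1 0 0
0 1 0 1
0 1 0 1
1 0 1 0

Derivation:
After press 1 at (0,2):
0 1 0 0
1 0 0 1
1 1 0 1
1 0 1 0

After press 2 at (1,0):
1 1 0 0
0 1 0 1
0 1 0 1
1 0 1 0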